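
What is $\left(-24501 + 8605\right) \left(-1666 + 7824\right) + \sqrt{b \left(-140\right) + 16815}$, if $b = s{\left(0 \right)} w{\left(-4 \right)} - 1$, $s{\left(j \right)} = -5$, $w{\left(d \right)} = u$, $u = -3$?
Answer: $-97887568 + \sqrt{14855} \approx -9.7887 \cdot 10^{7}$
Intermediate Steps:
$w{\left(d \right)} = -3$
$b = 14$ ($b = \left(-5\right) \left(-3\right) - 1 = 15 - 1 = 14$)
$\left(-24501 + 8605\right) \left(-1666 + 7824\right) + \sqrt{b \left(-140\right) + 16815} = \left(-24501 + 8605\right) \left(-1666 + 7824\right) + \sqrt{14 \left(-140\right) + 16815} = \left(-15896\right) 6158 + \sqrt{-1960 + 16815} = -97887568 + \sqrt{14855}$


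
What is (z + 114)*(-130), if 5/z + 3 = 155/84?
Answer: -1382940/97 ≈ -14257.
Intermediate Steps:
z = -420/97 (z = 5/(-3 + 155/84) = 5/(-97/84) = 5*(-84/97) = -420/97 ≈ -4.3299)
(z + 114)*(-130) = (-420/97 + 114)*(-130) = (10638/97)*(-130) = -1382940/97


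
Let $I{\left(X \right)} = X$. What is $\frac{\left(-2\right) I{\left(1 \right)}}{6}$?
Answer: $- \frac{1}{3} \approx -0.33333$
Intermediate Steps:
$\frac{\left(-2\right) I{\left(1 \right)}}{6} = \frac{\left(-2\right) 1}{6} = \left(-2\right) \frac{1}{6} = - \frac{1}{3}$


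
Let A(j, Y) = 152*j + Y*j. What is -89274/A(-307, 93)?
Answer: 89274/75215 ≈ 1.1869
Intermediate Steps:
-89274/A(-307, 93) = -89274*(-1/(307*(152 + 93))) = -89274/((-307*245)) = -89274/(-75215) = -89274*(-1/75215) = 89274/75215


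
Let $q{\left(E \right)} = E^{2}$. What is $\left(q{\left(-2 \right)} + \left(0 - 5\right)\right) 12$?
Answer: $-12$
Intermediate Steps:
$\left(q{\left(-2 \right)} + \left(0 - 5\right)\right) 12 = \left(\left(-2\right)^{2} + \left(0 - 5\right)\right) 12 = \left(4 - 5\right) 12 = \left(-1\right) 12 = -12$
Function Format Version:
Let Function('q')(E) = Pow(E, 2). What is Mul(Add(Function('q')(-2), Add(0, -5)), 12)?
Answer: -12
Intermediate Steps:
Mul(Add(Function('q')(-2), Add(0, -5)), 12) = Mul(Add(Pow(-2, 2), Add(0, -5)), 12) = Mul(Add(4, -5), 12) = Mul(-1, 12) = -12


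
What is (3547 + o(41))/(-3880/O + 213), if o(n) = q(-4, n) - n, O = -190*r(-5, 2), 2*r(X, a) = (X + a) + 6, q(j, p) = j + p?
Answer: 201951/12917 ≈ 15.635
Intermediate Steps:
r(X, a) = 3 + X/2 + a/2 (r(X, a) = ((X + a) + 6)/2 = (6 + X + a)/2 = 3 + X/2 + a/2)
O = -285 (O = -190*(3 + (1/2)*(-5) + (1/2)*2) = -190*(3 - 5/2 + 1) = -190*3/2 = -285)
o(n) = -4 (o(n) = (-4 + n) - n = -4)
(3547 + o(41))/(-3880/O + 213) = (3547 - 4)/(-3880/(-285) + 213) = 3543/(-3880*(-1/285) + 213) = 3543/(776/57 + 213) = 3543/(12917/57) = 3543*(57/12917) = 201951/12917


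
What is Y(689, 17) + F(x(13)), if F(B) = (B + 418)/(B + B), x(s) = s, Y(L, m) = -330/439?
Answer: 180629/11414 ≈ 15.825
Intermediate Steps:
Y(L, m) = -330/439 (Y(L, m) = -330*1/439 = -330/439)
F(B) = (418 + B)/(2*B) (F(B) = (418 + B)/((2*B)) = (418 + B)*(1/(2*B)) = (418 + B)/(2*B))
Y(689, 17) + F(x(13)) = -330/439 + (1/2)*(418 + 13)/13 = -330/439 + (1/2)*(1/13)*431 = -330/439 + 431/26 = 180629/11414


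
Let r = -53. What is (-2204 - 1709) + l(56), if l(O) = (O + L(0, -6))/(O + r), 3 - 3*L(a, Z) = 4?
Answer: -35050/9 ≈ -3894.4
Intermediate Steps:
L(a, Z) = -⅓ (L(a, Z) = 1 - ⅓*4 = 1 - 4/3 = -⅓)
l(O) = (-⅓ + O)/(-53 + O) (l(O) = (O - ⅓)/(O - 53) = (-⅓ + O)/(-53 + O))
(-2204 - 1709) + l(56) = (-2204 - 1709) + (-⅓ + 56)/(-53 + 56) = -3913 + (167/3)/3 = -3913 + (⅓)*(167/3) = -3913 + 167/9 = -35050/9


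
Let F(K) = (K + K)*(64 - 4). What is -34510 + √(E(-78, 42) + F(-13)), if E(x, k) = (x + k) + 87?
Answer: -34510 + I*√1509 ≈ -34510.0 + 38.846*I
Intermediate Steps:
F(K) = 120*K (F(K) = (2*K)*60 = 120*K)
E(x, k) = 87 + k + x (E(x, k) = (k + x) + 87 = 87 + k + x)
-34510 + √(E(-78, 42) + F(-13)) = -34510 + √((87 + 42 - 78) + 120*(-13)) = -34510 + √(51 - 1560) = -34510 + √(-1509) = -34510 + I*√1509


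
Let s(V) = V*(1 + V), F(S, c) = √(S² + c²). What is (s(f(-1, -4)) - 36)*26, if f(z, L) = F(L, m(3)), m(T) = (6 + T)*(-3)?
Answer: 18434 + 26*√745 ≈ 19144.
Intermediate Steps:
m(T) = -18 - 3*T
f(z, L) = √(729 + L²) (f(z, L) = √(L² + (-18 - 3*3)²) = √(L² + (-18 - 9)²) = √(L² + (-27)²) = √(L² + 729) = √(729 + L²))
(s(f(-1, -4)) - 36)*26 = (√(729 + (-4)²)*(1 + √(729 + (-4)²)) - 36)*26 = (√(729 + 16)*(1 + √(729 + 16)) - 36)*26 = (√745*(1 + √745) - 36)*26 = (-36 + √745*(1 + √745))*26 = -936 + 26*√745*(1 + √745)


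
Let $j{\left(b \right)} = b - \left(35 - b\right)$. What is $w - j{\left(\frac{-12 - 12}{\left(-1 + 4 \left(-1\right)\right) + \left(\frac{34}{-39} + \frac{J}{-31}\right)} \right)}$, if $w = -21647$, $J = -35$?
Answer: $- \frac{61990620}{2867} \approx -21622.0$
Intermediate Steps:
$j{\left(b \right)} = -35 + 2 b$ ($j{\left(b \right)} = b + \left(-35 + b\right) = -35 + 2 b$)
$w - j{\left(\frac{-12 - 12}{\left(-1 + 4 \left(-1\right)\right) + \left(\frac{34}{-39} + \frac{J}{-31}\right)} \right)} = -21647 - \left(-35 + 2 \frac{-12 - 12}{\left(-1 + 4 \left(-1\right)\right) + \left(\frac{34}{-39} - \frac{35}{-31}\right)}\right) = -21647 - \left(-35 + 2 \left(- \frac{24}{\left(-1 - 4\right) + \left(34 \left(- \frac{1}{39}\right) - - \frac{35}{31}\right)}\right)\right) = -21647 - \left(-35 + 2 \left(- \frac{24}{-5 + \left(- \frac{34}{39} + \frac{35}{31}\right)}\right)\right) = -21647 - \left(-35 + 2 \left(- \frac{24}{-5 + \frac{311}{1209}}\right)\right) = -21647 - \left(-35 + 2 \left(- \frac{24}{- \frac{5734}{1209}}\right)\right) = -21647 - \left(-35 + 2 \left(\left(-24\right) \left(- \frac{1209}{5734}\right)\right)\right) = -21647 - \left(-35 + 2 \cdot \frac{14508}{2867}\right) = -21647 - \left(-35 + \frac{29016}{2867}\right) = -21647 - - \frac{71329}{2867} = -21647 + \frac{71329}{2867} = - \frac{61990620}{2867}$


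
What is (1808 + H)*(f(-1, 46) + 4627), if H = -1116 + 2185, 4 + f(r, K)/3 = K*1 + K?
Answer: 14071407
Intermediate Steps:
f(r, K) = -12 + 6*K (f(r, K) = -12 + 3*(K*1 + K) = -12 + 3*(K + K) = -12 + 3*(2*K) = -12 + 6*K)
H = 1069
(1808 + H)*(f(-1, 46) + 4627) = (1808 + 1069)*((-12 + 6*46) + 4627) = 2877*((-12 + 276) + 4627) = 2877*(264 + 4627) = 2877*4891 = 14071407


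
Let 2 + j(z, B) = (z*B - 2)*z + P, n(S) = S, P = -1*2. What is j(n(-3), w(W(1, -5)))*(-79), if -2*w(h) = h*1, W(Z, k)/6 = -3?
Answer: -6557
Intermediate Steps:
P = -2
W(Z, k) = -18 (W(Z, k) = 6*(-3) = -18)
w(h) = -h/2
j(z, B) = -4 + z*(-2 + B*z) (j(z, B) = -2 + ((z*B - 2)*z - 2) = -2 + ((B*z - 2)*z - 2) = -2 + ((-2 + B*z)*z - 2) = -2 + (z*(-2 + B*z) - 2) = -2 + (-2 + z*(-2 + B*z)) = -4 + z*(-2 + B*z))
j(n(-3), w(W(1, -5)))*(-79) = (-4 - 2*(-3) - 1/2*(-18)*(-3)**2)*(-79) = (-4 + 6 + 9*9)*(-79) = (-4 + 6 + 81)*(-79) = 83*(-79) = -6557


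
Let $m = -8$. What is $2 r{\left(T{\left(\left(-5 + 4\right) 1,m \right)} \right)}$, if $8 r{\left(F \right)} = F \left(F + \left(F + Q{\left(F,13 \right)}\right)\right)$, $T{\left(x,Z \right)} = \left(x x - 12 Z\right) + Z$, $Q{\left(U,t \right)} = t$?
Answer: $\frac{16999}{4} \approx 4249.8$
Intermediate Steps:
$T{\left(x,Z \right)} = x^{2} - 11 Z$ ($T{\left(x,Z \right)} = \left(x^{2} - 12 Z\right) + Z = x^{2} - 11 Z$)
$r{\left(F \right)} = \frac{F \left(13 + 2 F\right)}{8}$ ($r{\left(F \right)} = \frac{F \left(F + \left(F + 13\right)\right)}{8} = \frac{F \left(F + \left(13 + F\right)\right)}{8} = \frac{F \left(13 + 2 F\right)}{8}$)
$2 r{\left(T{\left(\left(-5 + 4\right) 1,m \right)} \right)} = 2 \frac{\left(\left(\left(-5 + 4\right) 1\right)^{2} - -88\right) \left(13 + 2 \left(\left(\left(-5 + 4\right) 1\right)^{2} - -88\right)\right)}{8} = 2 \frac{\left(\left(\left(-1\right) 1\right)^{2} + 88\right) \left(13 + 2 \left(\left(\left(-1\right) 1\right)^{2} + 88\right)\right)}{8} = 2 \frac{\left(\left(-1\right)^{2} + 88\right) \left(13 + 2 \left(\left(-1\right)^{2} + 88\right)\right)}{8} = 2 \frac{\left(1 + 88\right) \left(13 + 2 \left(1 + 88\right)\right)}{8} = 2 \cdot \frac{1}{8} \cdot 89 \left(13 + 2 \cdot 89\right) = 2 \cdot \frac{1}{8} \cdot 89 \left(13 + 178\right) = 2 \cdot \frac{1}{8} \cdot 89 \cdot 191 = 2 \cdot \frac{16999}{8} = \frac{16999}{4}$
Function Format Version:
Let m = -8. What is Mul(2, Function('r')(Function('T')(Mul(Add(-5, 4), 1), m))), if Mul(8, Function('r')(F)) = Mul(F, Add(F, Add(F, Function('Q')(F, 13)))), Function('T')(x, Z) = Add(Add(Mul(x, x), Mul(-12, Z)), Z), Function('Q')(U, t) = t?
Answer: Rational(16999, 4) ≈ 4249.8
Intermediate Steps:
Function('T')(x, Z) = Add(Pow(x, 2), Mul(-11, Z)) (Function('T')(x, Z) = Add(Add(Pow(x, 2), Mul(-12, Z)), Z) = Add(Pow(x, 2), Mul(-11, Z)))
Function('r')(F) = Mul(Rational(1, 8), F, Add(13, Mul(2, F))) (Function('r')(F) = Mul(Rational(1, 8), Mul(F, Add(F, Add(F, 13)))) = Mul(Rational(1, 8), Mul(F, Add(F, Add(13, F)))) = Mul(Rational(1, 8), Mul(F, Add(13, Mul(2, F)))) = Mul(Rational(1, 8), F, Add(13, Mul(2, F))))
Mul(2, Function('r')(Function('T')(Mul(Add(-5, 4), 1), m))) = Mul(2, Mul(Rational(1, 8), Add(Pow(Mul(Add(-5, 4), 1), 2), Mul(-11, -8)), Add(13, Mul(2, Add(Pow(Mul(Add(-5, 4), 1), 2), Mul(-11, -8)))))) = Mul(2, Mul(Rational(1, 8), Add(Pow(Mul(-1, 1), 2), 88), Add(13, Mul(2, Add(Pow(Mul(-1, 1), 2), 88))))) = Mul(2, Mul(Rational(1, 8), Add(Pow(-1, 2), 88), Add(13, Mul(2, Add(Pow(-1, 2), 88))))) = Mul(2, Mul(Rational(1, 8), Add(1, 88), Add(13, Mul(2, Add(1, 88))))) = Mul(2, Mul(Rational(1, 8), 89, Add(13, Mul(2, 89)))) = Mul(2, Mul(Rational(1, 8), 89, Add(13, 178))) = Mul(2, Mul(Rational(1, 8), 89, 191)) = Mul(2, Rational(16999, 8)) = Rational(16999, 4)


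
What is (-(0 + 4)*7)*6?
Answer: -168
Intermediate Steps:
(-(0 + 4)*7)*6 = (-1*4*7)*6 = -4*7*6 = -28*6 = -168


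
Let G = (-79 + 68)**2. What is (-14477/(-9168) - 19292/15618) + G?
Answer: 2895786239/23864304 ≈ 121.34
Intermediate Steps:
G = 121 (G = (-11)**2 = 121)
(-14477/(-9168) - 19292/15618) + G = (-14477/(-9168) - 19292/15618) + 121 = (-14477*(-1/9168) - 19292*1/15618) + 121 = (14477/9168 - 9646/7809) + 121 = 8205455/23864304 + 121 = 2895786239/23864304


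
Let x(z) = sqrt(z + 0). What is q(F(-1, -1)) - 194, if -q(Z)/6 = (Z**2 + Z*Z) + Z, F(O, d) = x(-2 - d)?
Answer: -182 - 6*I ≈ -182.0 - 6.0*I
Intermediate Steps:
x(z) = sqrt(z)
F(O, d) = sqrt(-2 - d)
q(Z) = -12*Z**2 - 6*Z (q(Z) = -6*((Z**2 + Z*Z) + Z) = -6*((Z**2 + Z**2) + Z) = -6*(2*Z**2 + Z) = -6*(Z + 2*Z**2) = -12*Z**2 - 6*Z)
q(F(-1, -1)) - 194 = -6*sqrt(-2 - 1*(-1))*(1 + 2*sqrt(-2 - 1*(-1))) - 194 = -6*sqrt(-2 + 1)*(1 + 2*sqrt(-2 + 1)) - 194 = -6*sqrt(-1)*(1 + 2*sqrt(-1)) - 194 = -6*I*(1 + 2*I) - 194 = -194 - 6*I*(1 + 2*I)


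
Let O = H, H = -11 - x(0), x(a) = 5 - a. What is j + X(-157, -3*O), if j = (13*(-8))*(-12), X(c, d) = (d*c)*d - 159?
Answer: -360639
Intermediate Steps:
H = -16 (H = -11 - (5 - 1*0) = -11 - (5 + 0) = -11 - 1*5 = -11 - 5 = -16)
O = -16
X(c, d) = -159 + c*d**2 (X(c, d) = (c*d)*d - 159 = c*d**2 - 159 = -159 + c*d**2)
j = 1248 (j = -104*(-12) = 1248)
j + X(-157, -3*O) = 1248 + (-159 - 157*(-3*(-16))**2) = 1248 + (-159 - 157*48**2) = 1248 + (-159 - 157*2304) = 1248 + (-159 - 361728) = 1248 - 361887 = -360639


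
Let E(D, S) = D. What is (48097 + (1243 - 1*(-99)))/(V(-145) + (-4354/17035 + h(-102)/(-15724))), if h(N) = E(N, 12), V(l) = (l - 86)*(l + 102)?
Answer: 6621324235630/1330285083247 ≈ 4.9774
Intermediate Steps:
V(l) = (-86 + l)*(102 + l)
h(N) = N
(48097 + (1243 - 1*(-99)))/(V(-145) + (-4354/17035 + h(-102)/(-15724))) = (48097 + (1243 - 1*(-99)))/((-8772 + (-145)² + 16*(-145)) + (-4354/17035 - 102/(-15724))) = (48097 + (1243 + 99))/((-8772 + 21025 - 2320) + (-4354*1/17035 - 102*(-1/15724))) = (48097 + 1342)/(9933 + (-4354/17035 + 51/7862)) = 49439/(9933 - 33362363/133929170) = 49439/(1330285083247/133929170) = 49439*(133929170/1330285083247) = 6621324235630/1330285083247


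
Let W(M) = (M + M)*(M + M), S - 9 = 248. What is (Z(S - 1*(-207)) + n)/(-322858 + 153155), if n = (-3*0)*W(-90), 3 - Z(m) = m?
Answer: 461/169703 ≈ 0.0027165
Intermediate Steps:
S = 257 (S = 9 + 248 = 257)
Z(m) = 3 - m
W(M) = 4*M² (W(M) = (2*M)*(2*M) = 4*M²)
n = 0 (n = (-3*0)*(4*(-90)²) = 0*(4*8100) = 0*32400 = 0)
(Z(S - 1*(-207)) + n)/(-322858 + 153155) = ((3 - (257 - 1*(-207))) + 0)/(-322858 + 153155) = ((3 - (257 + 207)) + 0)/(-169703) = ((3 - 1*464) + 0)*(-1/169703) = ((3 - 464) + 0)*(-1/169703) = (-461 + 0)*(-1/169703) = -461*(-1/169703) = 461/169703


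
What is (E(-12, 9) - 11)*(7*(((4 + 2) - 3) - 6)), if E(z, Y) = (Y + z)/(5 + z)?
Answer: 222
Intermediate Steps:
E(z, Y) = (Y + z)/(5 + z)
(E(-12, 9) - 11)*(7*(((4 + 2) - 3) - 6)) = ((9 - 12)/(5 - 12) - 11)*(7*(((4 + 2) - 3) - 6)) = (-3/(-7) - 11)*(7*((6 - 3) - 6)) = (-⅐*(-3) - 11)*(7*(3 - 6)) = (3/7 - 11)*(7*(-3)) = -74/7*(-21) = 222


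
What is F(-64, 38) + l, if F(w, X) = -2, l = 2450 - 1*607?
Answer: 1841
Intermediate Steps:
l = 1843 (l = 2450 - 607 = 1843)
F(-64, 38) + l = -2 + 1843 = 1841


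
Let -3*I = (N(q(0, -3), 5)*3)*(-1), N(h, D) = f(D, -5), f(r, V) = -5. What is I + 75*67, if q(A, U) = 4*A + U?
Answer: 5020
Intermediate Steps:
q(A, U) = U + 4*A
N(h, D) = -5
I = -5 (I = -(-5*3)*(-1)/3 = -(-5)*(-1) = -⅓*15 = -5)
I + 75*67 = -5 + 75*67 = -5 + 5025 = 5020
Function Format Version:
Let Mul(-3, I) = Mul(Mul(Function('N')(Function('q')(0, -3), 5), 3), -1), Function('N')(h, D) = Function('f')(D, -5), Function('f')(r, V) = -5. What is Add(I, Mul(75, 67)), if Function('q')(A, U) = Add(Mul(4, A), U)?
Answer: 5020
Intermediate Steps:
Function('q')(A, U) = Add(U, Mul(4, A))
Function('N')(h, D) = -5
I = -5 (I = Mul(Rational(-1, 3), Mul(Mul(-5, 3), -1)) = Mul(Rational(-1, 3), Mul(-15, -1)) = Mul(Rational(-1, 3), 15) = -5)
Add(I, Mul(75, 67)) = Add(-5, Mul(75, 67)) = Add(-5, 5025) = 5020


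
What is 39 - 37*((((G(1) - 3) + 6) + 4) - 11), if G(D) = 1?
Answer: 150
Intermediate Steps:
39 - 37*((((G(1) - 3) + 6) + 4) - 11) = 39 - 37*((((1 - 3) + 6) + 4) - 11) = 39 - 37*(((-2 + 6) + 4) - 11) = 39 - 37*((4 + 4) - 11) = 39 - 37*(8 - 11) = 39 - 37*(-3) = 39 + 111 = 150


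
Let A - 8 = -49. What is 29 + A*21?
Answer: -832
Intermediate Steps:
A = -41 (A = 8 - 49 = -41)
29 + A*21 = 29 - 41*21 = 29 - 861 = -832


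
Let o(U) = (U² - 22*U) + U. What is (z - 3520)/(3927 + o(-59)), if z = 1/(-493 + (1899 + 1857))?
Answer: -11485759/28215161 ≈ -0.40708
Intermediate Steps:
o(U) = U² - 21*U
z = 1/3263 (z = 1/(-493 + 3756) = 1/3263 ≈ 0.00030647)
(z - 3520)/(3927 + o(-59)) = (1/3263 - 3520)/(3927 - 59*(-21 - 59)) = -11485759/(3263*(3927 - 59*(-80))) = -11485759/(3263*(3927 + 4720)) = -11485759/3263/8647 = -11485759/3263*1/8647 = -11485759/28215161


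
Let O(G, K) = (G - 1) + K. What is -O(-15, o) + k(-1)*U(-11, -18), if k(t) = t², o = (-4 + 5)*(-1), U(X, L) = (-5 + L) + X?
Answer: -17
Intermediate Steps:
U(X, L) = -5 + L + X
o = -1 (o = 1*(-1) = -1)
O(G, K) = -1 + G + K (O(G, K) = (-1 + G) + K = -1 + G + K)
-O(-15, o) + k(-1)*U(-11, -18) = -(-1 - 15 - 1) + (-1)²*(-5 - 18 - 11) = -1*(-17) + 1*(-34) = 17 - 34 = -17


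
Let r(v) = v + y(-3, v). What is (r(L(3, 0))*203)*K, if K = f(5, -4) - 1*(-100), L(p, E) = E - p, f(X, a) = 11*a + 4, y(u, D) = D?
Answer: -73080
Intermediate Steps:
f(X, a) = 4 + 11*a
r(v) = 2*v (r(v) = v + v = 2*v)
K = 60 (K = (4 + 11*(-4)) - 1*(-100) = (4 - 44) + 100 = -40 + 100 = 60)
(r(L(3, 0))*203)*K = ((2*(0 - 1*3))*203)*60 = ((2*(0 - 3))*203)*60 = ((2*(-3))*203)*60 = -6*203*60 = -1218*60 = -73080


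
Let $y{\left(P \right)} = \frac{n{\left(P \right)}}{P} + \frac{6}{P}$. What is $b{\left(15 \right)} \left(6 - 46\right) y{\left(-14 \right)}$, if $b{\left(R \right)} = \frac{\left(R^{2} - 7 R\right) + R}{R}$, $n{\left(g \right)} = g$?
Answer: $- \frac{1440}{7} \approx -205.71$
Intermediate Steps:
$b{\left(R \right)} = \frac{R^{2} - 6 R}{R}$
$y{\left(P \right)} = 1 + \frac{6}{P}$ ($y{\left(P \right)} = \frac{P}{P} + \frac{6}{P} = 1 + \frac{6}{P}$)
$b{\left(15 \right)} \left(6 - 46\right) y{\left(-14 \right)} = \left(-6 + 15\right) \left(6 - 46\right) \frac{6 - 14}{-14} = 9 \left(-40\right) \left(\left(- \frac{1}{14}\right) \left(-8\right)\right) = \left(-360\right) \frac{4}{7} = - \frac{1440}{7}$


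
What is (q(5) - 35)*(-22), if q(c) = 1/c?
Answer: 3828/5 ≈ 765.60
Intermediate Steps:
(q(5) - 35)*(-22) = (1/5 - 35)*(-22) = (⅕ - 35)*(-22) = -174/5*(-22) = 3828/5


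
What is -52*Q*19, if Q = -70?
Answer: 69160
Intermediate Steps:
-52*Q*19 = -52*(-70)*19 = 3640*19 = 69160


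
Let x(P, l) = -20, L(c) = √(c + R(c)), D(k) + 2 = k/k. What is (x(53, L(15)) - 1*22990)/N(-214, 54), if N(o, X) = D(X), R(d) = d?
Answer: 23010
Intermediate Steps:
D(k) = -1 (D(k) = -2 + k/k = -2 + 1 = -1)
N(o, X) = -1
L(c) = √2*√c (L(c) = √(c + c) = √(2*c) = √2*√c)
(x(53, L(15)) - 1*22990)/N(-214, 54) = (-20 - 1*22990)/(-1) = (-20 - 22990)*(-1) = -23010*(-1) = 23010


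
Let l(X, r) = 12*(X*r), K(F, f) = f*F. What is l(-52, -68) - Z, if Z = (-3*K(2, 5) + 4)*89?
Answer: 44746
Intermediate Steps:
K(F, f) = F*f
Z = -2314 (Z = (-6*5 + 4)*89 = (-3*10 + 4)*89 = (-30 + 4)*89 = -26*89 = -2314)
l(X, r) = 12*X*r
l(-52, -68) - Z = 12*(-52)*(-68) - 1*(-2314) = 42432 + 2314 = 44746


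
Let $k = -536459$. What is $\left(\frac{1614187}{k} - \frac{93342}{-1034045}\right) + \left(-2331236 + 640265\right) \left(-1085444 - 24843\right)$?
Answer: $\frac{1041471497934348601934998}{554722746655} \approx 1.8775 \cdot 10^{12}$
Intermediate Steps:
$\left(\frac{1614187}{k} - \frac{93342}{-1034045}\right) + \left(-2331236 + 640265\right) \left(-1085444 - 24843\right) = \left(\frac{1614187}{-536459} - \frac{93342}{-1034045}\right) + \left(-2331236 + 640265\right) \left(-1085444 - 24843\right) = \left(1614187 \left(- \frac{1}{536459}\right) - - \frac{93342}{1034045}\right) - 1690971 \left(-1085444 - 24843\right) = \left(- \frac{1614187}{536459} + \frac{93342}{1034045}\right) - -1877463118677 = - \frac{1619067840437}{554722746655} + 1877463118677 = \frac{1041471497934348601934998}{554722746655}$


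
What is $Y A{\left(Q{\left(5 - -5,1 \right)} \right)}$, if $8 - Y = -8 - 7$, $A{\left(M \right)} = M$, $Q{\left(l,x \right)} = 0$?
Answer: $0$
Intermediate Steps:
$Y = 23$ ($Y = 8 - \left(-8 - 7\right) = 8 - -15 = 8 + 15 = 23$)
$Y A{\left(Q{\left(5 - -5,1 \right)} \right)} = 23 \cdot 0 = 0$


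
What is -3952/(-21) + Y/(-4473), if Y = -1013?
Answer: 842789/4473 ≈ 188.42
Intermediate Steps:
-3952/(-21) + Y/(-4473) = -3952/(-21) - 1013/(-4473) = -3952*(-1/21) - 1013*(-1/4473) = 3952/21 + 1013/4473 = 842789/4473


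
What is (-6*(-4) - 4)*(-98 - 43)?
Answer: -2820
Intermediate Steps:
(-6*(-4) - 4)*(-98 - 43) = (24 - 4)*(-141) = 20*(-141) = -2820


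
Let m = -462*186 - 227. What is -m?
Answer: 86159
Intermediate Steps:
m = -86159 (m = -85932 - 227 = -86159)
-m = -1*(-86159) = 86159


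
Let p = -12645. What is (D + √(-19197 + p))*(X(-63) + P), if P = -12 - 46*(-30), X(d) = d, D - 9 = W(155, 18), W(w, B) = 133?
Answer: 185310 + 3915*I*√3538 ≈ 1.8531e+5 + 2.3287e+5*I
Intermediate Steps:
D = 142 (D = 9 + 133 = 142)
P = 1368 (P = -12 + 1380 = 1368)
(D + √(-19197 + p))*(X(-63) + P) = (142 + √(-19197 - 12645))*(-63 + 1368) = (142 + √(-31842))*1305 = (142 + 3*I*√3538)*1305 = 185310 + 3915*I*√3538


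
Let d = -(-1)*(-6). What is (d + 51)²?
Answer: 2025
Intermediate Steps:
d = -6 (d = -1*6 = -6)
(d + 51)² = (-6 + 51)² = 45² = 2025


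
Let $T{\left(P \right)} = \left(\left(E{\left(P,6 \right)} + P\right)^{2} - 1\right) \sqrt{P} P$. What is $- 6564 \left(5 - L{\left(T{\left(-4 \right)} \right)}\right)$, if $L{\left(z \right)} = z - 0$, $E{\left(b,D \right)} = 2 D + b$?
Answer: $-32820 - 787680 i \approx -32820.0 - 7.8768 \cdot 10^{5} i$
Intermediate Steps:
$E{\left(b,D \right)} = b + 2 D$
$T{\left(P \right)} = P^{\frac{3}{2}} \left(-1 + \left(12 + 2 P\right)^{2}\right)$ ($T{\left(P \right)} = \left(\left(\left(P + 2 \cdot 6\right) + P\right)^{2} - 1\right) \sqrt{P} P = \left(\left(\left(P + 12\right) + P\right)^{2} - 1\right) \sqrt{P} P = \left(\left(\left(12 + P\right) + P\right)^{2} - 1\right) \sqrt{P} P = \left(\left(12 + 2 P\right)^{2} - 1\right) \sqrt{P} P = \left(-1 + \left(12 + 2 P\right)^{2}\right) \sqrt{P} P = \sqrt{P} \left(-1 + \left(12 + 2 P\right)^{2}\right) P = P^{\frac{3}{2}} \left(-1 + \left(12 + 2 P\right)^{2}\right)$)
$L{\left(z \right)} = z$ ($L{\left(z \right)} = z + 0 = z$)
$- 6564 \left(5 - L{\left(T{\left(-4 \right)} \right)}\right) = - 6564 \left(5 - \left(-4\right)^{\frac{3}{2}} \left(-1 + 4 \left(6 - 4\right)^{2}\right)\right) = - 6564 \left(5 - - 8 i \left(-1 + 4 \cdot 2^{2}\right)\right) = - 6564 \left(5 - - 8 i \left(-1 + 4 \cdot 4\right)\right) = - 6564 \left(5 - - 8 i \left(-1 + 16\right)\right) = - 6564 \left(5 - - 8 i 15\right) = - 6564 \left(5 - - 120 i\right) = - 6564 \left(5 + 120 i\right) = -32820 - 787680 i$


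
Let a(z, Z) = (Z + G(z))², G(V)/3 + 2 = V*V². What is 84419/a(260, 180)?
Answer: 84419/2780260333374276 ≈ 3.0364e-11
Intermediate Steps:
G(V) = -6 + 3*V³ (G(V) = -6 + 3*(V*V²) = -6 + 3*V³)
a(z, Z) = (-6 + Z + 3*z³)² (a(z, Z) = (Z + (-6 + 3*z³))² = (-6 + Z + 3*z³)²)
84419/a(260, 180) = 84419/((-6 + 180 + 3*260³)²) = 84419/((-6 + 180 + 3*17576000)²) = 84419/((-6 + 180 + 52728000)²) = 84419/(52728174²) = 84419/2780260333374276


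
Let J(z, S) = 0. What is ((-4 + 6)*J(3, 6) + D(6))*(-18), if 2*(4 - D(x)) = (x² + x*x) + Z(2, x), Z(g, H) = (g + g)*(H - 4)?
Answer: 648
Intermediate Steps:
Z(g, H) = 2*g*(-4 + H) (Z(g, H) = (2*g)*(-4 + H) = 2*g*(-4 + H))
D(x) = 12 - x² - 2*x (D(x) = 4 - ((x² + x*x) + 2*2*(-4 + x))/2 = 4 - ((x² + x²) + (-16 + 4*x))/2 = 4 - (2*x² + (-16 + 4*x))/2 = 4 - (-16 + 2*x² + 4*x)/2 = 4 + (8 - x² - 2*x) = 12 - x² - 2*x)
((-4 + 6)*J(3, 6) + D(6))*(-18) = ((-4 + 6)*0 + (12 - 1*6² - 2*6))*(-18) = (2*0 + (12 - 1*36 - 12))*(-18) = (0 + (12 - 36 - 12))*(-18) = (0 - 36)*(-18) = -36*(-18) = 648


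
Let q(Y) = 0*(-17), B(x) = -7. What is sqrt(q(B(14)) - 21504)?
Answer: 32*I*sqrt(21) ≈ 146.64*I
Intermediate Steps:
q(Y) = 0
sqrt(q(B(14)) - 21504) = sqrt(0 - 21504) = sqrt(-21504) = 32*I*sqrt(21)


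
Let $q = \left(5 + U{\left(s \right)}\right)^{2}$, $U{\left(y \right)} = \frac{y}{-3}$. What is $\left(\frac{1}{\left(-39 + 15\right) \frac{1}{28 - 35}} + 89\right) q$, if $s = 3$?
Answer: $\frac{4286}{3} \approx 1428.7$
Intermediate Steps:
$U{\left(y \right)} = - \frac{y}{3}$ ($U{\left(y \right)} = y \left(- \frac{1}{3}\right) = - \frac{y}{3}$)
$q = 16$ ($q = \left(5 - 1\right)^{2} = 4^{2} = 16$)
$\left(\frac{1}{\left(-39 + 15\right) \frac{1}{28 - 35}} + 89\right) q = \left(\frac{1}{\left(-39 + 15\right) \frac{1}{28 - 35}} + 89\right) 16 = \left(\frac{1}{\left(-24\right) \frac{1}{-7}} + 89\right) 16 = \left(\frac{1}{\left(-24\right) \left(- \frac{1}{7}\right)} + 89\right) 16 = \left(\frac{1}{\frac{24}{7}} + 89\right) 16 = \left(\frac{7}{24} + 89\right) 16 = \frac{2143}{24} \cdot 16 = \frac{4286}{3}$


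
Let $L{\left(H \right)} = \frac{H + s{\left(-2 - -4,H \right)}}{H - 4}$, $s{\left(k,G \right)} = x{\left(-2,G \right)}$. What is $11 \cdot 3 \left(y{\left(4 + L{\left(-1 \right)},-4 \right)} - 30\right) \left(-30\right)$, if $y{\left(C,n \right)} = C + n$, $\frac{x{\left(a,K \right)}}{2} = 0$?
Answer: $29502$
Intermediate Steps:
$x{\left(a,K \right)} = 0$ ($x{\left(a,K \right)} = 2 \cdot 0 = 0$)
$s{\left(k,G \right)} = 0$
$L{\left(H \right)} = \frac{H}{-4 + H}$ ($L{\left(H \right)} = \frac{H + 0}{H - 4} = \frac{H}{-4 + H}$)
$11 \cdot 3 \left(y{\left(4 + L{\left(-1 \right)},-4 \right)} - 30\right) \left(-30\right) = 11 \cdot 3 \left(\left(\left(4 - \frac{1}{-4 - 1}\right) - 4\right) - 30\right) \left(-30\right) = 33 \left(\left(\left(4 - \frac{1}{-5}\right) - 4\right) - 30\right) \left(-30\right) = 33 \left(\left(\left(4 - - \frac{1}{5}\right) - 4\right) - 30\right) \left(-30\right) = 33 \left(\left(\left(4 + \frac{1}{5}\right) - 4\right) - 30\right) \left(-30\right) = 33 \left(\left(\frac{21}{5} - 4\right) - 30\right) \left(-30\right) = 33 \left(\frac{1}{5} - 30\right) \left(-30\right) = 33 \left(\left(- \frac{149}{5}\right) \left(-30\right)\right) = 33 \cdot 894 = 29502$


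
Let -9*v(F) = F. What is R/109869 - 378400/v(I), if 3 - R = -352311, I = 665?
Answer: 24960277014/4870859 ≈ 5124.4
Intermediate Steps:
v(F) = -F/9
R = 352314 (R = 3 - 1*(-352311) = 3 + 352311 = 352314)
R/109869 - 378400/v(I) = 352314/109869 - 378400/((-⅑*665)) = 352314*(1/109869) - 378400/(-665/9) = 117438/36623 - 378400*(-9/665) = 117438/36623 + 681120/133 = 24960277014/4870859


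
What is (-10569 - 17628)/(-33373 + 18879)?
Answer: 28197/14494 ≈ 1.9454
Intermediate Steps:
(-10569 - 17628)/(-33373 + 18879) = -28197/(-14494) = -28197*(-1/14494) = 28197/14494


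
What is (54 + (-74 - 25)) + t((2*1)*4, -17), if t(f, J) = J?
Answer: -62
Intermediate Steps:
(54 + (-74 - 25)) + t((2*1)*4, -17) = (54 + (-74 - 25)) - 17 = (54 - 99) - 17 = -45 - 17 = -62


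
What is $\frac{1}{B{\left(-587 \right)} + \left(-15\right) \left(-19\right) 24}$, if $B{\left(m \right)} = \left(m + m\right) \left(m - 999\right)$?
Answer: $\frac{1}{1868804} \approx 5.351 \cdot 10^{-7}$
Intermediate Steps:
$B{\left(m \right)} = 2 m \left(-999 + m\right)$
$\frac{1}{B{\left(-587 \right)} + \left(-15\right) \left(-19\right) 24} = \frac{1}{2 \left(-587\right) \left(-999 - 587\right) + \left(-15\right) \left(-19\right) 24} = \frac{1}{2 \left(-587\right) \left(-1586\right) + 285 \cdot 24} = \frac{1}{1861964 + 6840} = \frac{1}{1868804}$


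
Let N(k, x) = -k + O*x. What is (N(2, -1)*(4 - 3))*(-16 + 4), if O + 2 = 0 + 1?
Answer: 12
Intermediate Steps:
O = -1 (O = -2 + (0 + 1) = -2 + 1 = -1)
N(k, x) = -k - x
(N(2, -1)*(4 - 3))*(-16 + 4) = ((-1*2 - 1*(-1))*(4 - 3))*(-16 + 4) = ((-2 + 1)*1)*(-12) = -1*1*(-12) = -1*(-12) = 12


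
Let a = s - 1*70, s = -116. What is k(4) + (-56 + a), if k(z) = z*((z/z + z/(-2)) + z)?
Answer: -230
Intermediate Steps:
a = -186 (a = -116 - 1*70 = -116 - 70 = -186)
k(z) = z*(1 + z/2) (k(z) = z*((1 + z*(-1/2)) + z) = z*((1 - z/2) + z) = z*(1 + z/2))
k(4) + (-56 + a) = (1/2)*4*(2 + 4) + (-56 - 186) = (1/2)*4*6 - 242 = 12 - 242 = -230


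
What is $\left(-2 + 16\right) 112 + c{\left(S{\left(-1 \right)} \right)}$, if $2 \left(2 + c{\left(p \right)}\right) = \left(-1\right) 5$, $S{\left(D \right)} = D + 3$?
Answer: $\frac{3127}{2} \approx 1563.5$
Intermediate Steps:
$S{\left(D \right)} = 3 + D$
$c{\left(p \right)} = - \frac{9}{2}$ ($c{\left(p \right)} = -2 + \frac{\left(-1\right) 5}{2} = -2 + \frac{1}{2} \left(-5\right) = -2 - \frac{5}{2} = - \frac{9}{2}$)
$\left(-2 + 16\right) 112 + c{\left(S{\left(-1 \right)} \right)} = \left(-2 + 16\right) 112 - \frac{9}{2} = 14 \cdot 112 - \frac{9}{2} = 1568 - \frac{9}{2} = \frac{3127}{2}$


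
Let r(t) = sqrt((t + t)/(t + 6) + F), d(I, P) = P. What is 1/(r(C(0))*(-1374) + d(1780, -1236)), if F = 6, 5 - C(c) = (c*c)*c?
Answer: 1133/10556160 - 229*sqrt(209)/10556160 ≈ -0.00020629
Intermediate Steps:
C(c) = 5 - c**3 (C(c) = 5 - c*c*c = 5 - c**2*c = 5 - c**3)
r(t) = sqrt(6 + 2*t/(6 + t)) (r(t) = sqrt((t + t)/(t + 6) + 6) = sqrt((2*t)/(6 + t) + 6) = sqrt(2*t/(6 + t) + 6) = sqrt(6 + 2*t/(6 + t)))
1/(r(C(0))*(-1374) + d(1780, -1236)) = 1/((2*sqrt((9 + 2*(5 - 1*0**3))/(6 + (5 - 1*0**3))))*(-1374) - 1236) = 1/((2*sqrt((9 + 2*(5 - 1*0))/(6 + (5 - 1*0))))*(-1374) - 1236) = 1/((2*sqrt((9 + 2*(5 + 0))/(6 + (5 + 0))))*(-1374) - 1236) = 1/((2*sqrt((9 + 2*5)/(6 + 5)))*(-1374) - 1236) = 1/((2*sqrt((9 + 10)/11))*(-1374) - 1236) = 1/((2*sqrt((1/11)*19))*(-1374) - 1236) = 1/((2*sqrt(19/11))*(-1374) - 1236) = 1/((2*(sqrt(209)/11))*(-1374) - 1236) = 1/((2*sqrt(209)/11)*(-1374) - 1236) = 1/(-2748*sqrt(209)/11 - 1236) = 1/(-1236 - 2748*sqrt(209)/11)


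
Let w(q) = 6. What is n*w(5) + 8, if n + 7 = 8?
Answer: 14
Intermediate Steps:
n = 1 (n = -7 + 8 = 1)
n*w(5) + 8 = 1*6 + 8 = 6 + 8 = 14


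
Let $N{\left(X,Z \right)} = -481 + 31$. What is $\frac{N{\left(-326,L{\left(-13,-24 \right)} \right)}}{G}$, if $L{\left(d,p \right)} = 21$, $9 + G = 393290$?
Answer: $- \frac{450}{393281} \approx -0.0011442$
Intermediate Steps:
$G = 393281$ ($G = -9 + 393290 = 393281$)
$N{\left(X,Z \right)} = -450$
$\frac{N{\left(-326,L{\left(-13,-24 \right)} \right)}}{G} = - \frac{450}{393281}$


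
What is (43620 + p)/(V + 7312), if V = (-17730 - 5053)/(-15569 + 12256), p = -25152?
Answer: 3220236/1276181 ≈ 2.5233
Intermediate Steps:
V = 22783/3313 (V = -22783/(-3313) = -22783*(-1/3313) = 22783/3313 ≈ 6.8768)
(43620 + p)/(V + 7312) = (43620 - 25152)/(22783/3313 + 7312) = 18468/(24247439/3313) = 18468*(3313/24247439) = 3220236/1276181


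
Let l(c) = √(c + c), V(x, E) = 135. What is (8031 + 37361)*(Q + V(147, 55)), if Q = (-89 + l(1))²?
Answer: 365768736 - 8079776*√2 ≈ 3.5434e+8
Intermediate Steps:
l(c) = √2*√c (l(c) = √(2*c) = √2*√c)
Q = (-89 + √2)² (Q = (-89 + √2*√1)² = (-89 + √2*1)² = (-89 + √2)² ≈ 7671.3)
(8031 + 37361)*(Q + V(147, 55)) = (8031 + 37361)*((89 - √2)² + 135) = 45392*(135 + (89 - √2)²) = 6127920 + 45392*(89 - √2)²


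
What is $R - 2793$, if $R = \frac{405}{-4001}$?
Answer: $- \frac{11175198}{4001} \approx -2793.1$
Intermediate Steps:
$R = - \frac{405}{4001}$ ($R = 405 \left(- \frac{1}{4001}\right) = - \frac{405}{4001} \approx -0.10122$)
$R - 2793 = - \frac{405}{4001} - 2793 = - \frac{11175198}{4001}$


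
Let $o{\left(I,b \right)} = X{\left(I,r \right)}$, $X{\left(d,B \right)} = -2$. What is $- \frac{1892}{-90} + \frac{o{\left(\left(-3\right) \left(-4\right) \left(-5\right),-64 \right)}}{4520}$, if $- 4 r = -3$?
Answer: $\frac{427583}{20340} \approx 21.022$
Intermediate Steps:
$r = \frac{3}{4}$ ($r = \left(- \frac{1}{4}\right) \left(-3\right) = \frac{3}{4} \approx 0.75$)
$o{\left(I,b \right)} = -2$
$- \frac{1892}{-90} + \frac{o{\left(\left(-3\right) \left(-4\right) \left(-5\right),-64 \right)}}{4520} = - \frac{1892}{-90} - \frac{2}{4520} = \left(-1892\right) \left(- \frac{1}{90}\right) - \frac{1}{2260} = \frac{946}{45} - \frac{1}{2260} = \frac{427583}{20340}$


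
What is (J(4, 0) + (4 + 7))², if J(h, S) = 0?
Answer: 121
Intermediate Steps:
(J(4, 0) + (4 + 7))² = (0 + (4 + 7))² = (0 + 11)² = 11² = 121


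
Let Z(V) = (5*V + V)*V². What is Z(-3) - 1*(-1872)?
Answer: 1710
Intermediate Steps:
Z(V) = 6*V³ (Z(V) = (6*V)*V² = 6*V³)
Z(-3) - 1*(-1872) = 6*(-3)³ - 1*(-1872) = 6*(-27) + 1872 = -162 + 1872 = 1710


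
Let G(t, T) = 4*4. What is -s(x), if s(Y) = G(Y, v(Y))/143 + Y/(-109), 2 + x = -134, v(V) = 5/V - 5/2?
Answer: -21192/15587 ≈ -1.3596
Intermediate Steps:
v(V) = -5/2 + 5/V (v(V) = 5/V - 5*1/2 = 5/V - 5/2 = -5/2 + 5/V)
G(t, T) = 16
x = -136 (x = -2 - 134 = -136)
s(Y) = 16/143 - Y/109 (s(Y) = 16/143 + Y/(-109) = 16*(1/143) + Y*(-1/109) = 16/143 - Y/109)
-s(x) = -(16/143 - 1/109*(-136)) = -(16/143 + 136/109) = -1*21192/15587 = -21192/15587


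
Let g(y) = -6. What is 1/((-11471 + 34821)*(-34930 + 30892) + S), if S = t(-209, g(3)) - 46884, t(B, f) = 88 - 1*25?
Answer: -1/94334121 ≈ -1.0601e-8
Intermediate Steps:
t(B, f) = 63 (t(B, f) = 88 - 25 = 63)
S = -46821 (S = 63 - 46884 = -46821)
1/((-11471 + 34821)*(-34930 + 30892) + S) = 1/((-11471 + 34821)*(-34930 + 30892) - 46821) = 1/(23350*(-4038) - 46821) = 1/(-94287300 - 46821) = 1/(-94334121) = -1/94334121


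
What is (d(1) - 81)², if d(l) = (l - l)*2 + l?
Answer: 6400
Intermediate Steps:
d(l) = l (d(l) = 0*2 + l = 0 + l = l)
(d(1) - 81)² = (1 - 81)² = (-80)² = 6400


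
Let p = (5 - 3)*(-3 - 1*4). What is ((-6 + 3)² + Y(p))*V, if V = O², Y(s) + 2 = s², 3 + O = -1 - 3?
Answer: 9947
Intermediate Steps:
p = -14 (p = 2*(-3 - 4) = 2*(-7) = -14)
O = -7 (O = -3 + (-1 - 3) = -3 - 4 = -7)
Y(s) = -2 + s²
V = 49 (V = (-7)² = 49)
((-6 + 3)² + Y(p))*V = ((-6 + 3)² + (-2 + (-14)²))*49 = ((-3)² + (-2 + 196))*49 = (9 + 194)*49 = 203*49 = 9947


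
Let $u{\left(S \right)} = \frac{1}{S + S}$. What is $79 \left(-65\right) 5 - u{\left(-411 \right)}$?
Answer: $- \frac{21104849}{822} \approx -25675.0$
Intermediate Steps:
$u{\left(S \right)} = \frac{1}{2 S}$
$79 \left(-65\right) 5 - u{\left(-411 \right)} = 79 \left(-65\right) 5 - \frac{1}{2 \left(-411\right)} = \left(-5135\right) 5 - \frac{1}{2} \left(- \frac{1}{411}\right) = -25675 - - \frac{1}{822} = -25675 + \frac{1}{822} = - \frac{21104849}{822}$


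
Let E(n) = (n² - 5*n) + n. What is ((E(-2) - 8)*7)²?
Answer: 784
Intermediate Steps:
E(n) = n² - 4*n
((E(-2) - 8)*7)² = ((-2*(-4 - 2) - 8)*7)² = ((-2*(-6) - 8)*7)² = ((12 - 8)*7)² = (4*7)² = 28² = 784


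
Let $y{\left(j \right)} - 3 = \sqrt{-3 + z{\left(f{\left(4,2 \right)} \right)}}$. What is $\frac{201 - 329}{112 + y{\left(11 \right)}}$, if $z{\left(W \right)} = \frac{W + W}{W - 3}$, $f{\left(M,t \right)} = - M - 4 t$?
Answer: $- \frac{18400}{16533} + \frac{32 i \sqrt{35}}{16533} \approx -1.1129 + 0.011451 i$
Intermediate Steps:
$z{\left(W \right)} = \frac{2 W}{-3 + W}$
$y{\left(j \right)} = 3 + \frac{i \sqrt{35}}{5}$ ($y{\left(j \right)} = 3 + \sqrt{-3 + \frac{2 \left(\left(-1\right) 4 - 8\right)}{-3 - 12}} = 3 + \sqrt{-3 + \frac{2 \left(-4 - 8\right)}{-3 - 12}} = 3 + \sqrt{-3 + 2 \left(-12\right) \frac{1}{-3 - 12}} = 3 + \sqrt{-3 + 2 \left(-12\right) \frac{1}{-15}} = 3 + \sqrt{-3 + 2 \left(-12\right) \left(- \frac{1}{15}\right)} = 3 + \sqrt{-3 + \frac{8}{5}} = 3 + \sqrt{- \frac{7}{5}} = 3 + \frac{i \sqrt{35}}{5}$)
$\frac{201 - 329}{112 + y{\left(11 \right)}} = \frac{201 - 329}{112 + \left(3 + \frac{i \sqrt{35}}{5}\right)} = - \frac{128}{115 + \frac{i \sqrt{35}}{5}}$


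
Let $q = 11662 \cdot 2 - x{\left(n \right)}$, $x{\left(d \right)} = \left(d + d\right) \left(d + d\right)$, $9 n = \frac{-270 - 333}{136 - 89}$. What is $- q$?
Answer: $- \frac{51504760}{2209} \approx -23316.0$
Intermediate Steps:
$n = - \frac{67}{47}$ ($n = \frac{\left(-270 - 333\right) \frac{1}{136 - 89}}{9} = \frac{\left(-603\right) \frac{1}{47}}{9} = \frac{1}{9} \left(- \frac{603}{47}\right) = - \frac{67}{47} \approx -1.4255$)
$x{\left(d \right)} = 4 d^{2}$ ($x{\left(d \right)} = 2 d 2 d = 4 d^{2}$)
$q = \frac{51504760}{2209}$ ($q = 11662 \cdot 2 - 4 \left(- \frac{67}{47}\right)^{2} = 23324 - 4 \cdot \frac{4489}{2209} = 23324 - \frac{17956}{2209} = \frac{51504760}{2209} \approx 23316.0$)
$- q = \left(-1\right) \frac{51504760}{2209} = - \frac{51504760}{2209}$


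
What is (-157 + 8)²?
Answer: 22201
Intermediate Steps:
(-157 + 8)² = (-149)² = 22201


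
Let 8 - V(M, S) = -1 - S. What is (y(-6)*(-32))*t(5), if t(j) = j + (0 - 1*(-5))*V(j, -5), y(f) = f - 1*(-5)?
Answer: 800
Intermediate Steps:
V(M, S) = 9 + S (V(M, S) = 8 - (-1 - S) = 8 + (1 + S) = 9 + S)
y(f) = 5 + f (y(f) = f + 5 = 5 + f)
t(j) = 20 + j (t(j) = j + (0 - 1*(-5))*(9 - 5) = j + (0 + 5)*4 = j + 5*4 = j + 20 = 20 + j)
(y(-6)*(-32))*t(5) = ((5 - 6)*(-32))*(20 + 5) = -1*(-32)*25 = 32*25 = 800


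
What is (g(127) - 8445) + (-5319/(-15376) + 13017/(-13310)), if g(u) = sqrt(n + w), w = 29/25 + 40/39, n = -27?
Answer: -864218556351/102327280 + I*sqrt(943566)/195 ≈ -8445.6 + 4.9814*I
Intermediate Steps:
w = 2131/975 (w = 29*(1/25) + 40*(1/39) = 29/25 + 40/39 = 2131/975 ≈ 2.1856)
g(u) = I*sqrt(943566)/195 (g(u) = sqrt(-27 + 2131/975) = sqrt(-24194/975) = I*sqrt(943566)/195)
(g(127) - 8445) + (-5319/(-15376) + 13017/(-13310)) = (I*sqrt(943566)/195 - 8445) + (-5319/(-15376) + 13017/(-13310)) = (-8445 + I*sqrt(943566)/195) + (-5319*(-1/15376) + 13017*(-1/13310)) = (-8445 + I*sqrt(943566)/195) + (5319/15376 - 13017/13310) = (-8445 + I*sqrt(943566)/195) - 64676751/102327280 = -864218556351/102327280 + I*sqrt(943566)/195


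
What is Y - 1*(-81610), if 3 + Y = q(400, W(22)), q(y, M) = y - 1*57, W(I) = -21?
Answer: 81950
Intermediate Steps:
q(y, M) = -57 + y (q(y, M) = y - 57 = -57 + y)
Y = 340 (Y = -3 + (-57 + 400) = -3 + 343 = 340)
Y - 1*(-81610) = 340 - 1*(-81610) = 340 + 81610 = 81950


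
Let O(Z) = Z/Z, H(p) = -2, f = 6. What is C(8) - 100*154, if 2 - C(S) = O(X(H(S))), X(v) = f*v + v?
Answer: -15399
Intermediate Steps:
X(v) = 7*v (X(v) = 6*v + v = 7*v)
O(Z) = 1
C(S) = 1 (C(S) = 2 - 1*1 = 2 - 1 = 1)
C(8) - 100*154 = 1 - 100*154 = 1 - 15400 = -15399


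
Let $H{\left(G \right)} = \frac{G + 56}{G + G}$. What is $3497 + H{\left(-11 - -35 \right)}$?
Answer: $\frac{10496}{3} \approx 3498.7$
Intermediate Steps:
$H{\left(G \right)} = \frac{56 + G}{2 G}$
$3497 + H{\left(-11 - -35 \right)} = 3497 + \frac{56 - -24}{2 \left(-11 - -35\right)} = 3497 + \frac{56 + \left(-11 + 35\right)}{2 \left(-11 + 35\right)} = 3497 + \frac{56 + 24}{2 \cdot 24} = 3497 + \frac{1}{2} \cdot \frac{1}{24} \cdot 80 = 3497 + \frac{5}{3} = \frac{10496}{3}$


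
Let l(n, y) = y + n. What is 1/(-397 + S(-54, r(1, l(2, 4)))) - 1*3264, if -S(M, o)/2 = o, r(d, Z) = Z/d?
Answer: -1334977/409 ≈ -3264.0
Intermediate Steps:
l(n, y) = n + y
S(M, o) = -2*o
1/(-397 + S(-54, r(1, l(2, 4)))) - 1*3264 = 1/(-397 - 2*(2 + 4)/1) - 1*3264 = 1/(-397 - 12) - 3264 = 1/(-409) - 3264 = -1/409 - 3264 = -1334977/409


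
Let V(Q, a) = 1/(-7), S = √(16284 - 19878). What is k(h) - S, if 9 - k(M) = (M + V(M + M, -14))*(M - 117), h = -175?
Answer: -357929/7 - I*√3594 ≈ -51133.0 - 59.95*I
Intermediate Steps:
S = I*√3594 (S = √(-3594) = I*√3594 ≈ 59.95*I)
V(Q, a) = -⅐
k(M) = 9 - (-117 + M)*(-⅐ + M) (k(M) = 9 - (M - ⅐)*(M - 117) = 9 - (-⅐ + M)*(-117 + M) = 9 - (-117 + M)*(-⅐ + M))
k(h) - S = (-54/7 - 1*(-175)² + (820/7)*(-175)) - I*√3594 = (-54/7 - 1*30625 - 20500) - I*√3594 = (-54/7 - 30625 - 20500) - I*√3594 = -357929/7 - I*√3594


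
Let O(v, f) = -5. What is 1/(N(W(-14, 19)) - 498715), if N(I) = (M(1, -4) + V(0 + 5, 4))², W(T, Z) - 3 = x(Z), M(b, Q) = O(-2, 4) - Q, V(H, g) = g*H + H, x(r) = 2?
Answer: -1/498139 ≈ -2.0075e-6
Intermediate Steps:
V(H, g) = H + H*g (V(H, g) = H*g + H = H + H*g)
M(b, Q) = -5 - Q
W(T, Z) = 5 (W(T, Z) = 3 + 2 = 5)
N(I) = 576 (N(I) = ((-5 - 1*(-4)) + (0 + 5)*(1 + 4))² = ((-5 + 4) + 5*5)² = (-1 + 25)² = 24² = 576)
1/(N(W(-14, 19)) - 498715) = 1/(576 - 498715) = 1/(-498139) = -1/498139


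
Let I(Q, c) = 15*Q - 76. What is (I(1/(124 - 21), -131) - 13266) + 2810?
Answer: -1084781/103 ≈ -10532.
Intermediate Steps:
I(Q, c) = -76 + 15*Q
(I(1/(124 - 21), -131) - 13266) + 2810 = ((-76 + 15/(124 - 21)) - 13266) + 2810 = ((-76 + 15/103) - 13266) + 2810 = (-7813/103 - 13266) + 2810 = -1374211/103 + 2810 = -1084781/103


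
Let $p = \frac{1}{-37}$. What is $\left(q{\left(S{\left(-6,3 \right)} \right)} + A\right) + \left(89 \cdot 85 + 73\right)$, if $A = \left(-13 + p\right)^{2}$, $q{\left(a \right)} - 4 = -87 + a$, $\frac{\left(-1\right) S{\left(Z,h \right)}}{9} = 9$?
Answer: $\frac{10464230}{1369} \approx 7643.7$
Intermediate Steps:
$S{\left(Z,h \right)} = -81$ ($S{\left(Z,h \right)} = \left(-9\right) 9 = -81$)
$q{\left(a \right)} = -83 + a$ ($q{\left(a \right)} = 4 + \left(-87 + a\right) = -83 + a$)
$p = - \frac{1}{37} \approx -0.027027$
$A = \frac{232324}{1369}$ ($A = \left(-13 - \frac{1}{37}\right)^{2} = \left(- \frac{482}{37}\right)^{2} = \frac{232324}{1369} \approx 169.7$)
$\left(q{\left(S{\left(-6,3 \right)} \right)} + A\right) + \left(89 \cdot 85 + 73\right) = \left(\left(-83 - 81\right) + \frac{232324}{1369}\right) + \left(89 \cdot 85 + 73\right) = \left(-164 + \frac{232324}{1369}\right) + \left(7565 + 73\right) = \frac{7808}{1369} + 7638 = \frac{10464230}{1369}$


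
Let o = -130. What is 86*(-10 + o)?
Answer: -12040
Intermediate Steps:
86*(-10 + o) = 86*(-10 - 130) = 86*(-140) = -12040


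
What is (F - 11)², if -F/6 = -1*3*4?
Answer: 3721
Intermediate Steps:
F = 72 (F = -6*(-1*3)*4 = -(-18)*4 = -6*(-12) = 72)
(F - 11)² = (72 - 11)² = 61² = 3721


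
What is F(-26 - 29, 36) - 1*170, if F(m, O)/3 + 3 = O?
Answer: -71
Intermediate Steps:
F(m, O) = -9 + 3*O
F(-26 - 29, 36) - 1*170 = (-9 + 3*36) - 1*170 = (-9 + 108) - 170 = 99 - 170 = -71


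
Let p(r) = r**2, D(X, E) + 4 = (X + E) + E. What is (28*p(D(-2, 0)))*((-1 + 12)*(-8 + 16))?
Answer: 88704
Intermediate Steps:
D(X, E) = -4 + X + 2*E (D(X, E) = -4 + ((X + E) + E) = -4 + ((E + X) + E) = -4 + (X + 2*E) = -4 + X + 2*E)
(28*p(D(-2, 0)))*((-1 + 12)*(-8 + 16)) = (28*(-4 - 2 + 2*0)**2)*((-1 + 12)*(-8 + 16)) = (28*(-4 - 2 + 0)**2)*(11*8) = (28*(-6)**2)*88 = (28*36)*88 = 1008*88 = 88704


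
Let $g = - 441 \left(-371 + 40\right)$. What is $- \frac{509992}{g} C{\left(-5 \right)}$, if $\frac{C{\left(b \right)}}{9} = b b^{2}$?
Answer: $\frac{1301000}{331} \approx 3930.5$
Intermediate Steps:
$C{\left(b \right)} = 9 b^{3}$ ($C{\left(b \right)} = 9 b b^{2} = 9 b^{3}$)
$g = 145971$ ($g = \left(-441\right) \left(-331\right) = 145971$)
$- \frac{509992}{g} C{\left(-5 \right)} = - \frac{509992}{145971} \cdot 9 \left(-5\right)^{3} = \left(-509992\right) \frac{1}{145971} \cdot 9 \left(-125\right) = \left(- \frac{10408}{2979}\right) \left(-1125\right) = \frac{1301000}{331}$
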